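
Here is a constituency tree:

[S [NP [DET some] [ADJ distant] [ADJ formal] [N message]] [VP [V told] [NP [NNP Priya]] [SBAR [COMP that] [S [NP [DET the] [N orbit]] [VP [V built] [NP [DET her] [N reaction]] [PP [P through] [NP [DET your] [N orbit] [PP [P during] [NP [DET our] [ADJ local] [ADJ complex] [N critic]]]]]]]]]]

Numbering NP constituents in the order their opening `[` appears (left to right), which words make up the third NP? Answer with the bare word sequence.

The NP opening brackets appear, in order, over: "some distant formal message"; "Priya"; "the orbit"; "her reaction"; "your orbit during our local complex critic"; "our local complex critic". The third one spans "the orbit".

the orbit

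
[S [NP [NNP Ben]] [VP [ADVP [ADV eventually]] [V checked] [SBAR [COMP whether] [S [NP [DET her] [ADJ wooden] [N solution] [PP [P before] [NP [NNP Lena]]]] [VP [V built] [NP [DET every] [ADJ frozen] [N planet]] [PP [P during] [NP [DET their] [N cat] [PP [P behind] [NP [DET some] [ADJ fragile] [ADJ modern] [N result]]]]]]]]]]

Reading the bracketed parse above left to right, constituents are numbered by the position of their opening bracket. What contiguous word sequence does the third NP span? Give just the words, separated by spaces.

In left-to-right order the NP constituents are "Ben"; "her wooden solution before Lena"; "Lena"; "every frozen planet"; "their cat behind some fragile modern result"; "some fragile modern result". Number 3 is "Lena".

Lena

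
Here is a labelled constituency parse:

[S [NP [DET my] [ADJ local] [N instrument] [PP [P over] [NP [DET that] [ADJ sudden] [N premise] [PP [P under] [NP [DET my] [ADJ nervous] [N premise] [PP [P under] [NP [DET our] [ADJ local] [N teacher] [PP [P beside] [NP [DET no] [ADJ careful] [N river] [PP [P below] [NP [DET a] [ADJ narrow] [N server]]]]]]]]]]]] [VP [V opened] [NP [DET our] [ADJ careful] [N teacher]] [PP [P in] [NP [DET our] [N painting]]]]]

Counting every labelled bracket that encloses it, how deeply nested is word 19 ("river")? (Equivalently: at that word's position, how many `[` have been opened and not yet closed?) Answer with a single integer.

11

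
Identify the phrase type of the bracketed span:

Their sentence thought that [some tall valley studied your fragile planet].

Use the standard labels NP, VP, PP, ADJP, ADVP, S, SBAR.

The span is built around the head "studied" — a clause (S).

S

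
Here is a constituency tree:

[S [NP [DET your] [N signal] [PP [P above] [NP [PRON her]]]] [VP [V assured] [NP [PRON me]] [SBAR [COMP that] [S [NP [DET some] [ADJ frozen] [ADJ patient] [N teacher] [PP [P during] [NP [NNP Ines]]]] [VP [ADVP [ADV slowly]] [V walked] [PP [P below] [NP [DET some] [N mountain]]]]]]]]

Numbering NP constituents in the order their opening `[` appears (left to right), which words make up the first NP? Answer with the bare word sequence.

your signal above her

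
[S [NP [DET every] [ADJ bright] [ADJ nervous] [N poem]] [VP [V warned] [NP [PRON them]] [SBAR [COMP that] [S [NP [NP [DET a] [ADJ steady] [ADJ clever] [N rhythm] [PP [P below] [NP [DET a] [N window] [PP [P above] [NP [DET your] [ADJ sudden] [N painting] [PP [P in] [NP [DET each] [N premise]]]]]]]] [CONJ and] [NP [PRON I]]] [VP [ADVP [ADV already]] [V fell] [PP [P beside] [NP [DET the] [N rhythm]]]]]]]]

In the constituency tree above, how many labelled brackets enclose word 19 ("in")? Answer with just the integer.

12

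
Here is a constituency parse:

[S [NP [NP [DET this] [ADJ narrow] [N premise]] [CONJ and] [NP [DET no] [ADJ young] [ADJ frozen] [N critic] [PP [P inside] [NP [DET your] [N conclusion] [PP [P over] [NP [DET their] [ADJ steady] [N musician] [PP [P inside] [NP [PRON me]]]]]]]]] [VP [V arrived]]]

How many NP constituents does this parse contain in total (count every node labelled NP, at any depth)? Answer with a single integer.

6

Scanning left to right, an opening `[NP` appears at word positions 1, 1, 5, 10, 13, 17 — 6 in total.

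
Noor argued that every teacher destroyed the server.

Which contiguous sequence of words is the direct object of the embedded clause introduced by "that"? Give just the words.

the server

The verb of the embedded clause introduced by "that" is "destroyed"; its direct object is the NP "the server".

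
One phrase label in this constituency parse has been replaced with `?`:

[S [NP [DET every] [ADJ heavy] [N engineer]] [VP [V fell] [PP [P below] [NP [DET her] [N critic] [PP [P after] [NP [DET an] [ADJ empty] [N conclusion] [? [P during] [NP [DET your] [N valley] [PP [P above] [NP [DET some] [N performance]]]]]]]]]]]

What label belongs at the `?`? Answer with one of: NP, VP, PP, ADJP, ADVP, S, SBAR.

PP

The `?` node immediately contains: P 'during', NP. That is the internal structure of a prepositional phrase, so the label is PP.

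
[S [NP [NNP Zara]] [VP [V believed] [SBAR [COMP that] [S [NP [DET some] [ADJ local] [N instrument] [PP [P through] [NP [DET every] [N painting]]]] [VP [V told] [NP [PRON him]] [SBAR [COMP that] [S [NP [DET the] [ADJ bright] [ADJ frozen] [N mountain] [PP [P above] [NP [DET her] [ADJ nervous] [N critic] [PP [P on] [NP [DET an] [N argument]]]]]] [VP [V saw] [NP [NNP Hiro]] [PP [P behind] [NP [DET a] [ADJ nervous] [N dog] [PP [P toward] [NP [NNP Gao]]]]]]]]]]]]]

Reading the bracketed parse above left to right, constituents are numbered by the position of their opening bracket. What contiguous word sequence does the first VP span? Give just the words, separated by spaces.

The VP opening brackets appear, in order, over: "believed that some local instrument through every painting told him that the bright frozen mountain above her nervous critic on an argument saw Hiro behind a nervous dog toward Gao"; "told him that the bright frozen mountain above her nervous critic on an argument saw Hiro behind a nervous dog toward Gao"; "saw Hiro behind a nervous dog toward Gao". The first one spans "believed that some local instrument through every painting told him that the bright frozen mountain above her nervous critic on an argument saw Hiro behind a nervous dog toward Gao".

believed that some local instrument through every painting told him that the bright frozen mountain above her nervous critic on an argument saw Hiro behind a nervous dog toward Gao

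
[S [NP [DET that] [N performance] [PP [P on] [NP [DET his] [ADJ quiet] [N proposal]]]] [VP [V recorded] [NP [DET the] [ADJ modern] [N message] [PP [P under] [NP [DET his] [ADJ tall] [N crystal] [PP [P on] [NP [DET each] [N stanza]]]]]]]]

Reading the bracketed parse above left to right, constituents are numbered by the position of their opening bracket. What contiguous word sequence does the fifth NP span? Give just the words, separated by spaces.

In left-to-right order the NP constituents are "that performance on his quiet proposal"; "his quiet proposal"; "the modern message under his tall crystal on each stanza"; "his tall crystal on each stanza"; "each stanza". Number 5 is "each stanza".

each stanza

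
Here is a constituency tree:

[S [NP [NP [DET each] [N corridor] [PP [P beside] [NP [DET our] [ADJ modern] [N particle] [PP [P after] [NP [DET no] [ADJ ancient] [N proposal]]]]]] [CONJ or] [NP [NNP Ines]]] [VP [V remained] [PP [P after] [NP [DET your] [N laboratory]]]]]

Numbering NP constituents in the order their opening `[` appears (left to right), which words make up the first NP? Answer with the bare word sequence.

each corridor beside our modern particle after no ancient proposal or Ines

In left-to-right order the NP constituents are "each corridor beside our modern particle after no ancient proposal or Ines"; "each corridor beside our modern particle after no ancient proposal"; "our modern particle after no ancient proposal"; "no ancient proposal"; "Ines"; "your laboratory". Number 1 is "each corridor beside our modern particle after no ancient proposal or Ines".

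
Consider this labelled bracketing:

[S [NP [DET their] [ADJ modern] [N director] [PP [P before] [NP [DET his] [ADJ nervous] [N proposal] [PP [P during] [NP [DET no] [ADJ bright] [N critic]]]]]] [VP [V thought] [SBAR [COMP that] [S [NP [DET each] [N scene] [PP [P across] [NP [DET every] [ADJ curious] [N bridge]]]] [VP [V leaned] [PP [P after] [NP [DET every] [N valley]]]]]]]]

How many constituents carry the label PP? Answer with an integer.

4

Scanning left to right, an opening `[PP` appears at word positions 4, 8, 16, 21 — 4 in total.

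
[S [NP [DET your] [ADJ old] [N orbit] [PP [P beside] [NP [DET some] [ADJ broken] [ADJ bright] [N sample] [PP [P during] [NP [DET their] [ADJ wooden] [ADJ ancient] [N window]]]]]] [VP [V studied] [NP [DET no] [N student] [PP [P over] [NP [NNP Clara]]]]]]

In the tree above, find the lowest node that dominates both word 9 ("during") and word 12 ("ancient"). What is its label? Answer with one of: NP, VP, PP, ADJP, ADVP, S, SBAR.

PP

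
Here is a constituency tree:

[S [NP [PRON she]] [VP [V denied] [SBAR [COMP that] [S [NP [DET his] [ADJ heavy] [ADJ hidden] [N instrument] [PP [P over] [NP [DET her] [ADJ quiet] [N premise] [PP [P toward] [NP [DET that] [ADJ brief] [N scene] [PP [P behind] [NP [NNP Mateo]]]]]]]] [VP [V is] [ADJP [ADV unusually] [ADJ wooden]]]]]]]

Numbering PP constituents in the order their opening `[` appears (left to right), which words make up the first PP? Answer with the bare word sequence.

over her quiet premise toward that brief scene behind Mateo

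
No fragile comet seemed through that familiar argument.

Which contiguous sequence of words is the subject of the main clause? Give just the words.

no fragile comet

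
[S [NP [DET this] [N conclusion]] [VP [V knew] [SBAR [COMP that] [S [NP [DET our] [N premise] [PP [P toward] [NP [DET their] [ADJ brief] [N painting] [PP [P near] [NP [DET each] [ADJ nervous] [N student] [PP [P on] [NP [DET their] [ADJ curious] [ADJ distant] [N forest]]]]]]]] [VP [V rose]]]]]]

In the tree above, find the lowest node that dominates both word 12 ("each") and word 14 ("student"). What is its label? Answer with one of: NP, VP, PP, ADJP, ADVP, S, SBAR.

NP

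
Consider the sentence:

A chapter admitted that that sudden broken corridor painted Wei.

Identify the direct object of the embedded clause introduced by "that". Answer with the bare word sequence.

Wei

"painted" heads the VP of the embedded clause introduced by "that", and "Wei" is its direct object.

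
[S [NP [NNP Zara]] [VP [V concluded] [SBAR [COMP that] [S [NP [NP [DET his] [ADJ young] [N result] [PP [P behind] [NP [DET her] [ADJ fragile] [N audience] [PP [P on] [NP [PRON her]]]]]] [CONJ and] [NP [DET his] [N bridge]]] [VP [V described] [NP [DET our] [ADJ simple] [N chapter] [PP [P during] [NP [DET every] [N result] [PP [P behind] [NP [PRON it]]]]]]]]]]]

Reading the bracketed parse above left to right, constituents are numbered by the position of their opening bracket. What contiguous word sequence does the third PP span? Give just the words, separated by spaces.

during every result behind it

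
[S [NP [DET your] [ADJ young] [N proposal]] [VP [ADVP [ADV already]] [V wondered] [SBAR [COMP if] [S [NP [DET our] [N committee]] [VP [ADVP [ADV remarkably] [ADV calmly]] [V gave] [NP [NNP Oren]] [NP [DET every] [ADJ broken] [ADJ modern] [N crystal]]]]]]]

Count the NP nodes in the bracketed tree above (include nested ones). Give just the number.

4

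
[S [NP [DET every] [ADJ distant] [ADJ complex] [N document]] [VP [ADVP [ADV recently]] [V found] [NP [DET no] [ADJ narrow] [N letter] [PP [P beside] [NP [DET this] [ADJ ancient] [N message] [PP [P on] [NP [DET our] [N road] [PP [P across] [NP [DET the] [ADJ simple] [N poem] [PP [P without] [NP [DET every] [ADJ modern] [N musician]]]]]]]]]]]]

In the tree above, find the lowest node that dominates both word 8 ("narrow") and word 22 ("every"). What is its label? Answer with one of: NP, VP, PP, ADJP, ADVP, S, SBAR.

NP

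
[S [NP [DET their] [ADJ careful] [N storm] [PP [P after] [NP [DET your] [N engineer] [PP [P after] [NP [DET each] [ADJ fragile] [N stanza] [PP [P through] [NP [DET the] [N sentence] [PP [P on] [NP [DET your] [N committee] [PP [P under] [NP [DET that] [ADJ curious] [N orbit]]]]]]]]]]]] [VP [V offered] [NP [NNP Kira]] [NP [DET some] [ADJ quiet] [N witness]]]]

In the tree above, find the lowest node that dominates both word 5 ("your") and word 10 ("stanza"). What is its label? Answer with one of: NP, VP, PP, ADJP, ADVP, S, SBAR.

NP

Word 5 lies under S → NP → PP → NP → DET; word 10 lies under S → NP → PP → NP → PP → NP → N. The lowest shared node is the NP.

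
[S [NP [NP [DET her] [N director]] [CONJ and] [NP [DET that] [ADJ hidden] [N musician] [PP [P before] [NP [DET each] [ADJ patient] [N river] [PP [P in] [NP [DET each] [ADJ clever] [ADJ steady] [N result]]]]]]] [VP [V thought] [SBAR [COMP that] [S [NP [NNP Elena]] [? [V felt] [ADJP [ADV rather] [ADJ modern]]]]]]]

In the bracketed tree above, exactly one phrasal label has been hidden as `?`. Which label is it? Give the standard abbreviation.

VP

A constituent whose immediate children are V 'felt', ADJP is a verb phrase: VP.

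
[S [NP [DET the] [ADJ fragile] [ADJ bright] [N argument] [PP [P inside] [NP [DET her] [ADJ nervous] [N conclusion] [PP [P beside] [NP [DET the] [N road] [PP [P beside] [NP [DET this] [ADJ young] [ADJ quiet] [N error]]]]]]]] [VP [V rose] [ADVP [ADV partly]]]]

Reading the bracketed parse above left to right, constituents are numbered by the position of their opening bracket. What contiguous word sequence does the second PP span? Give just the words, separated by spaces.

In left-to-right order the PP constituents are "inside her nervous conclusion beside the road beside this young quiet error"; "beside the road beside this young quiet error"; "beside this young quiet error". Number 2 is "beside the road beside this young quiet error".

beside the road beside this young quiet error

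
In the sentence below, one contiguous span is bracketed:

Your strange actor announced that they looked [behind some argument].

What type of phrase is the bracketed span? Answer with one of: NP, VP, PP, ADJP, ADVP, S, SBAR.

PP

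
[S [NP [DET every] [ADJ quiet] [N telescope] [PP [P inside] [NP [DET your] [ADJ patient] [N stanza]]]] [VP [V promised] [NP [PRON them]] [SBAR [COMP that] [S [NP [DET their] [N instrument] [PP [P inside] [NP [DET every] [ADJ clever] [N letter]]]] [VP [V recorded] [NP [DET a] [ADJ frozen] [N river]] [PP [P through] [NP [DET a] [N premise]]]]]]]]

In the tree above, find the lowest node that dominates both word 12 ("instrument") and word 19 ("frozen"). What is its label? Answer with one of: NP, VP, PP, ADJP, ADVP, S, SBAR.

S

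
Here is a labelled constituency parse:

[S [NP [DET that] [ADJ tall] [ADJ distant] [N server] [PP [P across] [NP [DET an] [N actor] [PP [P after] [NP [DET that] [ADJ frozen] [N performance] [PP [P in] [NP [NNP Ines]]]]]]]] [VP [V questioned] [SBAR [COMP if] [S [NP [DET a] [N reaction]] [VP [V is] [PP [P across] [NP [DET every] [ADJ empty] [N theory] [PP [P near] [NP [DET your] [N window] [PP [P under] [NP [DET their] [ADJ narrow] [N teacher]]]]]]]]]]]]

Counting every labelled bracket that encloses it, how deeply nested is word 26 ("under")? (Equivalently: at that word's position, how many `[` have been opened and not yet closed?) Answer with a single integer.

11

Path from the root down to the word: S → VP → SBAR → S → VP → PP → NP → PP → NP → PP → P. That is 11 enclosing brackets.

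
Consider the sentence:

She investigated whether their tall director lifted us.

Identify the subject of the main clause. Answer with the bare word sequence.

she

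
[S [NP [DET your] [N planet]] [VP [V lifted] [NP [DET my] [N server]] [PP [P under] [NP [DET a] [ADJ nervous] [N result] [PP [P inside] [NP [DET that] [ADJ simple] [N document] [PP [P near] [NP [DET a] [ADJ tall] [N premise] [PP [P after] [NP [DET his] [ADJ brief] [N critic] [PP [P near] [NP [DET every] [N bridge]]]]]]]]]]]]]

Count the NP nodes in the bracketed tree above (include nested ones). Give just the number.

7

Scanning left to right, an opening `[NP` appears at word positions 1, 4, 7, 11, 15, 19, 23 — 7 in total.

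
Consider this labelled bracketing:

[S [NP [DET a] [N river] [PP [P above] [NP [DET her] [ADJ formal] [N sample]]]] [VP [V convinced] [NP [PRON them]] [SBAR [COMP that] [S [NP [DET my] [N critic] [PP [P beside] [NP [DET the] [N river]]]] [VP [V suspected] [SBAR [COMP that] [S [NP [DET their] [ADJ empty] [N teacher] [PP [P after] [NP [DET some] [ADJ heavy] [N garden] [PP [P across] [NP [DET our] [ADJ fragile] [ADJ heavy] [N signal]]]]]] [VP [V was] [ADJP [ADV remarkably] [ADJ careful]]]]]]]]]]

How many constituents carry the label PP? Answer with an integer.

4

Listing each PP by its span: [PP above her formal sample]; [PP beside the river]; [PP after some heavy garden across our fragile heavy signal]; [PP across our fragile heavy signal] — that makes 4.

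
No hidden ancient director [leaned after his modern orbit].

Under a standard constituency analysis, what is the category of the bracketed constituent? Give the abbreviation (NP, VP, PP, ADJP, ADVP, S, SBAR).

"leaned" is the head of the bracketed span, so the span is a verb phrase: VP.

VP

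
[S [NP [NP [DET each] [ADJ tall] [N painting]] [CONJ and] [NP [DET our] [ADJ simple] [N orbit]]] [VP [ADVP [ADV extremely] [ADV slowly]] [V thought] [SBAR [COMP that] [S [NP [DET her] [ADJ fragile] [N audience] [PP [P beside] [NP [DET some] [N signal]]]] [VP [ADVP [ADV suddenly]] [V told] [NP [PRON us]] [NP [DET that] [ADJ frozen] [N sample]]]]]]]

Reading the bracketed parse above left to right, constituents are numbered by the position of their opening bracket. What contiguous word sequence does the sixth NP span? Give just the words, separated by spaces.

us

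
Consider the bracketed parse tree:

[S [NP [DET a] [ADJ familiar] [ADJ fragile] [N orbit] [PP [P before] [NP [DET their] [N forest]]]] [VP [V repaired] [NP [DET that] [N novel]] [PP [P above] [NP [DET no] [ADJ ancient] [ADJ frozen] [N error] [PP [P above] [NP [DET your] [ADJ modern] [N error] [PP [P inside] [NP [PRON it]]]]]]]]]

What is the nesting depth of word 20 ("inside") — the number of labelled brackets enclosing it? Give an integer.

Counting open brackets not yet closed at "inside": [S [VP [PP [NP [PP [NP [PP [P = 8.

8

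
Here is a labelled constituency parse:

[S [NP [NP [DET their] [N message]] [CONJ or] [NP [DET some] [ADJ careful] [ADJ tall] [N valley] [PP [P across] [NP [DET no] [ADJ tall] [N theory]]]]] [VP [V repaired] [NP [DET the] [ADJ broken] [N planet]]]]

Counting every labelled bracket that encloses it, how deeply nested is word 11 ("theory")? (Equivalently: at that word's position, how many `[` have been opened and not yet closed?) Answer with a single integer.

The word sits inside N, which is inside NP, inside PP, inside NP, inside NP, inside S — 6 brackets in all.

6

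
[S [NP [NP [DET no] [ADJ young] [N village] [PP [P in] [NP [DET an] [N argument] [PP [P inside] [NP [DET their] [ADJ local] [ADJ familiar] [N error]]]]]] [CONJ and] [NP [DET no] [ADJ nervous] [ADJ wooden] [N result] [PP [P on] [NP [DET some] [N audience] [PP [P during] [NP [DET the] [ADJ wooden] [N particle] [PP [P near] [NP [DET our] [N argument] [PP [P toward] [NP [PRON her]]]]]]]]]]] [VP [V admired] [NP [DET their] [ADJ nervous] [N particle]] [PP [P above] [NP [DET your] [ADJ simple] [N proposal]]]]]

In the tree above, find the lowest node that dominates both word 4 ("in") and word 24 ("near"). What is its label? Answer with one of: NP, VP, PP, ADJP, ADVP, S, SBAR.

NP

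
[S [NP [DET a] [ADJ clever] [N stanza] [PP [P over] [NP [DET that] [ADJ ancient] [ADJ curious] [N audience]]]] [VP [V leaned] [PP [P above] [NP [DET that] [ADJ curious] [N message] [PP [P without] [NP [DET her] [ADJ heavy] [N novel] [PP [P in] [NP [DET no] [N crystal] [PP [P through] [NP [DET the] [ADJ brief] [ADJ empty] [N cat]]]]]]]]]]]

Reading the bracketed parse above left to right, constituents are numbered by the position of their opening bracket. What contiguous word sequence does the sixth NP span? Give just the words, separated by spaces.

The NP opening brackets appear, in order, over: "a clever stanza over that ancient curious audience"; "that ancient curious audience"; "that curious message without her heavy novel in no crystal through the brief empty cat"; "her heavy novel in no crystal through the brief empty cat"; "no crystal through the brief empty cat"; "the brief empty cat". The sixth one spans "the brief empty cat".

the brief empty cat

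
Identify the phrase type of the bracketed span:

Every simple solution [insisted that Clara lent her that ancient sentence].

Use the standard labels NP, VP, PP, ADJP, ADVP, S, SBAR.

VP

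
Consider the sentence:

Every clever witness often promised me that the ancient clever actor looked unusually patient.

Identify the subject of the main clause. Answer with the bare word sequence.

In the main clause the verb is "promised"; the NP preceding it, "every clever witness", is the subject.

every clever witness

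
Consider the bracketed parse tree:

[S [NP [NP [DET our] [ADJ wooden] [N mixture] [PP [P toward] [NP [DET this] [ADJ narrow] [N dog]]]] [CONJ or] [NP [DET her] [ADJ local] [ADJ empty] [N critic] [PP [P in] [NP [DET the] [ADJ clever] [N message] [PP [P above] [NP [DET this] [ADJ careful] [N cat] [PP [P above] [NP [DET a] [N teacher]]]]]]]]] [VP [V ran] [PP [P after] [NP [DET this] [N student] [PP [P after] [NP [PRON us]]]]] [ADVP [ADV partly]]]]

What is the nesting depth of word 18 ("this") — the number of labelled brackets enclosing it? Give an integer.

8

Counting open brackets not yet closed at "this": [S [NP [NP [PP [NP [PP [NP [DET = 8.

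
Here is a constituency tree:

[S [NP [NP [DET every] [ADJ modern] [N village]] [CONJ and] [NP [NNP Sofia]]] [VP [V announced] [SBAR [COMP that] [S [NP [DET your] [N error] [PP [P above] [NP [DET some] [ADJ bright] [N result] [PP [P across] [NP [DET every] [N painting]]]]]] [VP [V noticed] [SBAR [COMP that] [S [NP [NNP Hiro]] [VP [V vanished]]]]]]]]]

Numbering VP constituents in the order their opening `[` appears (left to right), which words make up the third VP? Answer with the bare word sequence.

vanished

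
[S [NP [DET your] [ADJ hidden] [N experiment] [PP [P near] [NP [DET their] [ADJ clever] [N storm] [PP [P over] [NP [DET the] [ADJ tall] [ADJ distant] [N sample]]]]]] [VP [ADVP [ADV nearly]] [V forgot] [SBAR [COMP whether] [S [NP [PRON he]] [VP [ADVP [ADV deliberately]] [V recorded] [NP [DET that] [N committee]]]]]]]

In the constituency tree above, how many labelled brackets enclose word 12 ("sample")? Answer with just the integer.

7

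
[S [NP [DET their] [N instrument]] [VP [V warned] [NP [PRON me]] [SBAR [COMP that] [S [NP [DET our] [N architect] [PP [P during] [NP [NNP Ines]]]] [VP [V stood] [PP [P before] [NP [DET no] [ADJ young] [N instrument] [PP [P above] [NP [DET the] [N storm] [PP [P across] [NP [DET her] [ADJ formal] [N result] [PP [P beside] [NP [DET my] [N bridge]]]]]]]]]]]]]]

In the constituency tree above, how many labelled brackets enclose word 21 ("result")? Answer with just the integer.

12

Counting open brackets not yet closed at "result": [S [VP [SBAR [S [VP [PP [NP [PP [NP [PP [NP [N = 12.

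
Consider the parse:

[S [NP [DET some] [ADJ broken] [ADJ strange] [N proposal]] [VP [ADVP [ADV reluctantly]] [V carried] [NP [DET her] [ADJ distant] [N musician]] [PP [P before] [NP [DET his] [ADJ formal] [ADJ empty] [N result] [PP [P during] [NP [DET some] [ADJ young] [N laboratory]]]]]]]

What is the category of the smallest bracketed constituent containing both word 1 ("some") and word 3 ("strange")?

The smallest bracket enclosing both words is [NP some broken strange proposal], so the label is NP.

NP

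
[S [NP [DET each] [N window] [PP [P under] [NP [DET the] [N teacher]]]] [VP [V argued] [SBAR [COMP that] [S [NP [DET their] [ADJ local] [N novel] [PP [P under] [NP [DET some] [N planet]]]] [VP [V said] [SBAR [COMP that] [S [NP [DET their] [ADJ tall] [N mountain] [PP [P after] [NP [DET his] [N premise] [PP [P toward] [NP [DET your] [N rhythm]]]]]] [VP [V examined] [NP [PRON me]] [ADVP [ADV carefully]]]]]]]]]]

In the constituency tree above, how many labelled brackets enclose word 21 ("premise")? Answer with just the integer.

The word sits inside N, which is inside NP, inside PP, inside NP, inside S, inside SBAR, inside VP, inside S, inside SBAR, inside VP, inside S — 11 brackets in all.

11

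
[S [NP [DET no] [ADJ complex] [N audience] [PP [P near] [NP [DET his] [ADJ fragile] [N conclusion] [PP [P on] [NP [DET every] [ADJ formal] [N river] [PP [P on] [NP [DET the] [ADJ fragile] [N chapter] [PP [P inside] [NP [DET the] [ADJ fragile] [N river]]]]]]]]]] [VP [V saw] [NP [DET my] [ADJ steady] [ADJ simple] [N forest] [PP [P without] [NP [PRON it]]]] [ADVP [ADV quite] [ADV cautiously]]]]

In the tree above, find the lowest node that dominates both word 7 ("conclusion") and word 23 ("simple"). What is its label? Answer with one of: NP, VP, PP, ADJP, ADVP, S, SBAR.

S

Both words fall inside [S no complex audience near his fragile conclusion on every formal river on the fragile chapter inside the fragile river saw my steady simple forest without it quite cautiously] (words 1–28), and no smaller constituent contains them both. Label: S.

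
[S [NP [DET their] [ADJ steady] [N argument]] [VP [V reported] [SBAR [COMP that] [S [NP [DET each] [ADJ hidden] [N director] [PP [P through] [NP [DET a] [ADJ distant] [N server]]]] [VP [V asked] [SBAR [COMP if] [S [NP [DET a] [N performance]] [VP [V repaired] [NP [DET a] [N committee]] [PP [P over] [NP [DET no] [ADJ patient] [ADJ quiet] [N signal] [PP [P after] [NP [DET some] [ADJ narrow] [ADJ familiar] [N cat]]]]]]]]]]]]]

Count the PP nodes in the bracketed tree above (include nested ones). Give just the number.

3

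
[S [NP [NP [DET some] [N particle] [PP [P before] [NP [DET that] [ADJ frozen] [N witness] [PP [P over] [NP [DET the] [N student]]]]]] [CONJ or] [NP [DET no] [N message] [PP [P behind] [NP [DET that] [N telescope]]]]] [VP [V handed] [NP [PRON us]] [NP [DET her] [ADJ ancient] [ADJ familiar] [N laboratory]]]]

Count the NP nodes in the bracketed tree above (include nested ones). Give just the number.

8

The NP constituents are: [NP some particle before that frozen witness over the student or no message behind that telescope]; [NP some particle before that frozen witness over the student]; [NP that frozen witness over the student]; [NP the student]; [NP no message behind that telescope]; [NP that telescope] …. Total: 8.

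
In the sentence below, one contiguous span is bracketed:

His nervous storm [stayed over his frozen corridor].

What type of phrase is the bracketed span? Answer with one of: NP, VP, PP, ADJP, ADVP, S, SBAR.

VP

The span is built around the verb "stayed" — a verb phrase (VP).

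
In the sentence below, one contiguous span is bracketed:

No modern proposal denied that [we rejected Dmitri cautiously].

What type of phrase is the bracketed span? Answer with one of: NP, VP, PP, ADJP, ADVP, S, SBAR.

S

The bracketed span "we rejected Dmitri cautiously" is headed by "rejected", making it a clause (S).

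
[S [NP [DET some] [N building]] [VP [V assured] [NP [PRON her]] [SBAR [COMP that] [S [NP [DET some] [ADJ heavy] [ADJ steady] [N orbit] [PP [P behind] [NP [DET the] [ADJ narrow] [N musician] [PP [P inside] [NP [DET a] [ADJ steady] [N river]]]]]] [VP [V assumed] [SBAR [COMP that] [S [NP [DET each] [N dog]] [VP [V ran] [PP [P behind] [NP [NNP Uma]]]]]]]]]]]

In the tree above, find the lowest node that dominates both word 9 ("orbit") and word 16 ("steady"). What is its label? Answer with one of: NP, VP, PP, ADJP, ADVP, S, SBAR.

Word 9 lies under S → VP → SBAR → S → NP → N; word 16 lies under S → VP → SBAR → S → NP → PP → NP → PP → NP → ADJ. The lowest shared node is the NP.

NP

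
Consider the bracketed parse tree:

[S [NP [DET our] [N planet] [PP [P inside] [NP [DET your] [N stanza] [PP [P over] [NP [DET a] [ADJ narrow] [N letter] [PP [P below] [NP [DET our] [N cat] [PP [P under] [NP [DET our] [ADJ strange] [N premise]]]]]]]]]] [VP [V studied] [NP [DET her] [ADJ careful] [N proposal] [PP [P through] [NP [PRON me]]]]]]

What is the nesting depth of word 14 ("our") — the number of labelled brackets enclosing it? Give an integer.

11

The word sits inside DET, which is inside NP, inside PP, inside NP, inside PP, inside NP, inside PP, inside NP, inside PP, inside NP, inside S — 11 brackets in all.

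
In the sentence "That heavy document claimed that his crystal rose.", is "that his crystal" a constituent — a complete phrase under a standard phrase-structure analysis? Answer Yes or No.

No

The smallest constituent containing the whole sequence is the subordinate clause [SBAR that his crystal rose], but the sequence is only part of it — it straddles the boundary between complementizer "that" and clause "his crystal rose".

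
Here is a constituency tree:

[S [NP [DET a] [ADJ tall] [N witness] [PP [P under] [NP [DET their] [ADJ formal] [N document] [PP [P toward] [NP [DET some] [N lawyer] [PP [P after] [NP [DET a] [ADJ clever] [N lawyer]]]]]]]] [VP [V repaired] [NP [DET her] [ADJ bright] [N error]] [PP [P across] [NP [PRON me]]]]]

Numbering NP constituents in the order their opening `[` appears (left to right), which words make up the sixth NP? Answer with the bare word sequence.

me

In left-to-right order the NP constituents are "a tall witness under their formal document toward some lawyer after a clever lawyer"; "their formal document toward some lawyer after a clever lawyer"; "some lawyer after a clever lawyer"; "a clever lawyer"; "her bright error"; "me". Number 6 is "me".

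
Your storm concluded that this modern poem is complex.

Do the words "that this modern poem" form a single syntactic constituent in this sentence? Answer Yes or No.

The smallest constituent containing the whole sequence is the subordinate clause [SBAR that this modern poem is complex], but the sequence is only part of it — it straddles the boundary between complementizer "that" and clause "this modern poem is complex".

No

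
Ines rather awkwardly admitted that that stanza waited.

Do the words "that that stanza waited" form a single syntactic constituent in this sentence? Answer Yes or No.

Yes

The sequence corresponds to a single SBAR node — the subordinate clause "that that stanza waited".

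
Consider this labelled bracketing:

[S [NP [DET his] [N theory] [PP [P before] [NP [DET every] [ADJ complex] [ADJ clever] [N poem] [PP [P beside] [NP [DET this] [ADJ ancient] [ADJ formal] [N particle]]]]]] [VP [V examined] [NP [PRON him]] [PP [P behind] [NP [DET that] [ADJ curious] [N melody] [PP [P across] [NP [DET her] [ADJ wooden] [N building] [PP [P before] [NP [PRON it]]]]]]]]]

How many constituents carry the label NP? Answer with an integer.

Listing each NP by its span: [NP his theory before every complex clever poem beside this ancient formal particle]; [NP every complex clever poem beside this ancient formal particle]; [NP this ancient formal particle]; [NP him]; [NP that curious melody across her wooden building before it]; [NP her wooden building before it] … — that makes 7.

7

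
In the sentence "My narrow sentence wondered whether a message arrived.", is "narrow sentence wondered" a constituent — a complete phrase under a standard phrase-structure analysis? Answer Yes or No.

The sequence begins inside the noun phrase "my narrow sentence" and ends inside the verb phrase "wondered whether a message arrived"; it crosses a phrase boundary, so no single node in the tree spans exactly those words.

No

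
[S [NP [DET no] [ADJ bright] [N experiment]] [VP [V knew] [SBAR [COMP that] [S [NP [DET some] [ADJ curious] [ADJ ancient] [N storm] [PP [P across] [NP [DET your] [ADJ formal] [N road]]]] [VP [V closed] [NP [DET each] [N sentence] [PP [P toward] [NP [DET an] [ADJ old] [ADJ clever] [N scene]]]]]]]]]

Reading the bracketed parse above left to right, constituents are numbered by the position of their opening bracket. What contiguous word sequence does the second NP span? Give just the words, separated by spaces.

some curious ancient storm across your formal road

In left-to-right order the NP constituents are "no bright experiment"; "some curious ancient storm across your formal road"; "your formal road"; "each sentence toward an old clever scene"; "an old clever scene". Number 2 is "some curious ancient storm across your formal road".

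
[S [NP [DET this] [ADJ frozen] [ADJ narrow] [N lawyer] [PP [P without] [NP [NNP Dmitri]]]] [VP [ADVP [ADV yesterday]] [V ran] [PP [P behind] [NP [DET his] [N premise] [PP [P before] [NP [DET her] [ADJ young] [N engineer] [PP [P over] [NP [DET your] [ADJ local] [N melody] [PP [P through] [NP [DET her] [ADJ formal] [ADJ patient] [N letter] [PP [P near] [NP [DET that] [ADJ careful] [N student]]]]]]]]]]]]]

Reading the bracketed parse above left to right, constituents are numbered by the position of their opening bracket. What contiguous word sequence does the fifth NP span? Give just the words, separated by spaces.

your local melody through her formal patient letter near that careful student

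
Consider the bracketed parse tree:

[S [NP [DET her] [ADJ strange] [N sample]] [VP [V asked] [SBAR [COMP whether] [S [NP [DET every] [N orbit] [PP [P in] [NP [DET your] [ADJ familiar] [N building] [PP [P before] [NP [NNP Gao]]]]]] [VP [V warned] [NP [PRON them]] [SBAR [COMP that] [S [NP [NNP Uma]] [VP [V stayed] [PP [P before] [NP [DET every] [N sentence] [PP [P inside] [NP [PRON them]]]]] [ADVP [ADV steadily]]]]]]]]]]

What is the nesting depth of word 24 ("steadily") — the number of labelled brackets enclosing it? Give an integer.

10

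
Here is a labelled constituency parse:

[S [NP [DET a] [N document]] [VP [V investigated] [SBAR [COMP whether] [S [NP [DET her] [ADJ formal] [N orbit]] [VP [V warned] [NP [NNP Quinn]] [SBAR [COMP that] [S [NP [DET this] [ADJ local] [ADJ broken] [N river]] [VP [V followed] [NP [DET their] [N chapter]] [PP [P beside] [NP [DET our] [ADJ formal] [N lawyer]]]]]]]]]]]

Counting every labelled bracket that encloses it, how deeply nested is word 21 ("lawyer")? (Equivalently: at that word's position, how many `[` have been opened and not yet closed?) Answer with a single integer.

11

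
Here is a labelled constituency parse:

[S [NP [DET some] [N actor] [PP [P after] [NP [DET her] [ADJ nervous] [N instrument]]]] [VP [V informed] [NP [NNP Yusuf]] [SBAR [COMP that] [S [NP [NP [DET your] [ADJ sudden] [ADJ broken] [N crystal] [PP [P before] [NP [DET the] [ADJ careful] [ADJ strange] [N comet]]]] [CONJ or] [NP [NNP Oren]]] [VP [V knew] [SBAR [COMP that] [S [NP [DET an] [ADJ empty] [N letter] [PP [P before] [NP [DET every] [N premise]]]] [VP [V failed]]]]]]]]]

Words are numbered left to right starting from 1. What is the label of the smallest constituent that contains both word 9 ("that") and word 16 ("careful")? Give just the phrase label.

SBAR

Both words fall inside [SBAR that your sudden broken crystal before the careful strange comet or Oren knew that an empty letter before every premise failed] (words 9–29), and no smaller constituent contains them both. Label: SBAR.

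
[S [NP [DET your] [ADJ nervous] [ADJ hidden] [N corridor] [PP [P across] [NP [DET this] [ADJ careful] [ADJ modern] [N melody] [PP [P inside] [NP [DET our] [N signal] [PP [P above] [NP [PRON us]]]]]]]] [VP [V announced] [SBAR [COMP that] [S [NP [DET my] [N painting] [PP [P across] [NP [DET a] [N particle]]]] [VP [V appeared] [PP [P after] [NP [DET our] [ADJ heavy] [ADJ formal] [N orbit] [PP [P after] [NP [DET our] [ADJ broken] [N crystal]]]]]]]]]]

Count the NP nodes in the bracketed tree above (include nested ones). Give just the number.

Scanning left to right, an opening `[NP` appears at word positions 1, 6, 11, 14, 17, 20, 24, 29 — 8 in total.

8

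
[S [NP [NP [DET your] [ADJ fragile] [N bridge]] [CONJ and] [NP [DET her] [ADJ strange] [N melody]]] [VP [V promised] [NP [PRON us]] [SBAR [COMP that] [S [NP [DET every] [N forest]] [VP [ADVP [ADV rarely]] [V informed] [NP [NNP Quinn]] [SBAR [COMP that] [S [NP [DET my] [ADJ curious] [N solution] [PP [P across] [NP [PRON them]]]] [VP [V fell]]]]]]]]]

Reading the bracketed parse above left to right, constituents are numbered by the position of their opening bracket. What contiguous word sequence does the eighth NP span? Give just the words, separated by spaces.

them

The NP opening brackets appear, in order, over: "your fragile bridge and her strange melody"; "your fragile bridge"; "her strange melody"; "us"; "every forest"; "Quinn"; "my curious solution across them"; "them". The eighth one spans "them".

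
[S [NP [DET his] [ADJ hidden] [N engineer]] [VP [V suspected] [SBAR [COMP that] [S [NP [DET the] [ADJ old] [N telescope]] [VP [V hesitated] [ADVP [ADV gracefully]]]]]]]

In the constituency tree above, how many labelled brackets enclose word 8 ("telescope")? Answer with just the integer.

6

Counting open brackets not yet closed at "telescope": [S [VP [SBAR [S [NP [N = 6.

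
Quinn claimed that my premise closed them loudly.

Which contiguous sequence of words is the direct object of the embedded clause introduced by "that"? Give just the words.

them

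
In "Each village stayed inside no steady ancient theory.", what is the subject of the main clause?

each village

In the main clause the verb is "stayed"; the NP preceding it, "each village", is the subject.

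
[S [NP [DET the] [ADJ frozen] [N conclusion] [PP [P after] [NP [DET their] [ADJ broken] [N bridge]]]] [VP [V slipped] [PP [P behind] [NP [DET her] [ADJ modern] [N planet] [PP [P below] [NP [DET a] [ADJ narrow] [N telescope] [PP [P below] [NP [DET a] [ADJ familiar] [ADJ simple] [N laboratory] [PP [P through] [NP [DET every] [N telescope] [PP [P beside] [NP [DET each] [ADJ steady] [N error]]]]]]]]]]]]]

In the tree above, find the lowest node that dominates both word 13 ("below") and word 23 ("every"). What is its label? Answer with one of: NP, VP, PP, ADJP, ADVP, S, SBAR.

PP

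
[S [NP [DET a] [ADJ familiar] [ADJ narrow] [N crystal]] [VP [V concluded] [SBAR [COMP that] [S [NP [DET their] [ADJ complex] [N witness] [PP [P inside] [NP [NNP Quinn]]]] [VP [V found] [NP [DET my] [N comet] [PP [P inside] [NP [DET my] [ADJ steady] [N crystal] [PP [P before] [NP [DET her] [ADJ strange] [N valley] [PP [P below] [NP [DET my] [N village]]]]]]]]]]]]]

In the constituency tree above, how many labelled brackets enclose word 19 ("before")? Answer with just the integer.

10

Counting open brackets not yet closed at "before": [S [VP [SBAR [S [VP [NP [PP [NP [PP [P = 10.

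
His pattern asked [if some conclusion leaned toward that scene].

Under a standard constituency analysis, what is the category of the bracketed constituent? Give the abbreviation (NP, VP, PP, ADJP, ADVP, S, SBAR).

SBAR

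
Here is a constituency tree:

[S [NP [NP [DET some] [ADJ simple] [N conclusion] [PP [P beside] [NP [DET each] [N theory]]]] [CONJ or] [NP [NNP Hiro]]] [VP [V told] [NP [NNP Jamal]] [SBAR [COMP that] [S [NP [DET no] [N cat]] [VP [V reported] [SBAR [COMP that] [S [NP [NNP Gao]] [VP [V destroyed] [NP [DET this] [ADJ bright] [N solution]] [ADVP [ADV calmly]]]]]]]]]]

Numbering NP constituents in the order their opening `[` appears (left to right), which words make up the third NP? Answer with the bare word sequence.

each theory

The NP opening brackets appear, in order, over: "some simple conclusion beside each theory or Hiro"; "some simple conclusion beside each theory"; "each theory"; "Hiro"; "Jamal"; "no cat"; "Gao"; "this bright solution". The third one spans "each theory".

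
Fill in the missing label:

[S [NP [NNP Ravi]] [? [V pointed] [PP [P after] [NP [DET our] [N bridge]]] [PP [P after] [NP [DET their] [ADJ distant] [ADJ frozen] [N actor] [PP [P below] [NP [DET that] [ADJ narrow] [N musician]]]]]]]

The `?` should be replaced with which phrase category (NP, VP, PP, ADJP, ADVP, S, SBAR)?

Looking at what the `?` directly dominates — V 'pointed', PP, PP — this is a verb phrase (VP).

VP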